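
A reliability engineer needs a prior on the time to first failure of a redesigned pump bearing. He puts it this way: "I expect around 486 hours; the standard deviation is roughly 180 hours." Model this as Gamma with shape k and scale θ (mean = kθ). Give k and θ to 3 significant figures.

k ≈ 7.29, θ ≈ 66.7

For Gamma(k, scale θ): mean = kθ, variance = kθ², so CV = 1/√k.
CV = SD/mean = 180/486 = 0.3704, hence k = 1/CV² = 7.29.
Then θ = mean/k = 486/7.29 = 66.7.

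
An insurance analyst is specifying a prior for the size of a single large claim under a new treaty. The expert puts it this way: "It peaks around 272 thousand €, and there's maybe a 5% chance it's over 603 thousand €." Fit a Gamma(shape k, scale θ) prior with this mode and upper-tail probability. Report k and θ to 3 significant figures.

Gamma(k,θ) with k>1 has mode (k−1)θ, so θ = 272/(k−1).
Need P(X < 603) = 0.95 with θ tied to k this way. Start at k = 2, θ = 272: P(X<603) ≈ 0.650.
Too low — raise k to concentrate. Iterating converges to k ≈ 5.34.
Then θ = 272/(5.34−1) ≈ 62.7.

k ≈ 5.34, θ ≈ 62.7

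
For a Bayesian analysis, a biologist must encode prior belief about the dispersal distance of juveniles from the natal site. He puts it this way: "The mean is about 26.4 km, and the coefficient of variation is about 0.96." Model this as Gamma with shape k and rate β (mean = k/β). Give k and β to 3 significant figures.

For Gamma(k, rate β): mean = k/β, variance = k/β², so CV = 1/√k.
CV = 0.96, hence k = 1/CV² = 1.09.
Then β = k/mean = 1.09/26.4 = 0.0411.

k ≈ 1.09, β ≈ 0.0411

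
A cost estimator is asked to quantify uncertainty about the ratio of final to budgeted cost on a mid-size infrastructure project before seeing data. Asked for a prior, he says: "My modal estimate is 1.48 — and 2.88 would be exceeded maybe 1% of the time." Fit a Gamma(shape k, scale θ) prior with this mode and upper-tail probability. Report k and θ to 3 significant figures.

k ≈ 12.1, θ ≈ 0.133

Gamma(k,θ) with k>1 has mode (k−1)θ, so θ = 1.48/(k−1).
Need P(X < 2.88) = 0.99 with θ tied to k this way. Start at k = 2, θ = 1.48: P(X<2.88) ≈ 0.579.
Too low — raise k to concentrate. Iterating converges to k ≈ 12.1.
Then θ = 1.48/(12.1−1) ≈ 0.133.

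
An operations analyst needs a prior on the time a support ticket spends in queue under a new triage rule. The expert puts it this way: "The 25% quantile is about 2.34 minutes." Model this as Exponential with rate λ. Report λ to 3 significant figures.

λ ≈ 0.123

P(T < 2.34) = 1 − e^(−λ·2.34) = 0.25, so λ = −ln(1−0.25)/2.34 = −ln(0.75)/2.34 = 0.123.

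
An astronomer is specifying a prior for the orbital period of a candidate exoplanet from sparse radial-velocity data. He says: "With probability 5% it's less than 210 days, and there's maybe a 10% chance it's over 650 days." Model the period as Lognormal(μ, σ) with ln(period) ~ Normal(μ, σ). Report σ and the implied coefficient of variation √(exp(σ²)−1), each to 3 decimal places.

σ ≈ 0.386, CV ≈ 0.401

If T ~ Lognormal(μ,σ) then ln T ~ Normal(μ,σ), so the p-quantile of ln T is μ + z_p·σ.
ln(210) = 5.347 and ln(650) = 6.477; z_{0.05} = -1.645, z_{0.9} = 1.282.
σ = (6.477 − 5.347)/(1.282 − (-1.645)) = 0.386.
μ = 5.347 − (-1.645)·0.386 = 5.982.
CV = √(exp(σ²)−1) = √(exp(0.1491)−1) = 0.401.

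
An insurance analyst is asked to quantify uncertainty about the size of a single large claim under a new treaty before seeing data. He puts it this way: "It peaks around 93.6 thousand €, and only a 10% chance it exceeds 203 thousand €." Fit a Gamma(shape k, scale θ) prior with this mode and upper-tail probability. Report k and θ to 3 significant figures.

k ≈ 4.21, θ ≈ 29.2

Gamma(k,θ) with k>1 has mode (k−1)θ, so θ = 93.6/(k−1).
Need P(X < 203) = 0.9 with θ tied to k this way. Start at k = 2, θ = 93.6: P(X<203) ≈ 0.638.
Too low — raise k to concentrate. Iterating converges to k ≈ 4.21.
Then θ = 93.6/(4.21−1) ≈ 29.2.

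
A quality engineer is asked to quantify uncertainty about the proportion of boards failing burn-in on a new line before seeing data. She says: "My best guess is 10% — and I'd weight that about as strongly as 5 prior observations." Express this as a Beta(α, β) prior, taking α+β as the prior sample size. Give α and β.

Under the effective-sample-size interpretation, Beta(α, β) has prior mean α/(α+β) and prior sample size α+β.
So α+β = 5 and α/(α+β) = 0.1, giving α = 0.1·5 = 0.5 and β = 5 − 0.5 = 4.5.

α = 0.5, β = 4.5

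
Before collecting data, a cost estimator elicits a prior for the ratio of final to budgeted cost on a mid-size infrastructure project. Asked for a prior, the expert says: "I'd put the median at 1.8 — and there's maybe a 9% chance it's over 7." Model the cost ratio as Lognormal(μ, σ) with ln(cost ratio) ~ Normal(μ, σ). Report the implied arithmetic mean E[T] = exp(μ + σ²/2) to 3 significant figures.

If T ~ Lognormal(μ,σ) then ln T ~ Normal(μ,σ), so the p-quantile of ln T is μ + z_p·σ.
ln(1.8) = 0.5878 and ln(7) = 1.946; z_{0.5} = 0, z_{0.91} = 1.341.
σ = (1.946 − 0.5878)/(1.341 − (0)) = 1.013.
μ = 0.5878 − (0)·1.013 = 0.588.
E[T] = exp(μ + σ²/2) = exp(0.588 + 0.5130) = 3.01.

E[T] ≈ 3.01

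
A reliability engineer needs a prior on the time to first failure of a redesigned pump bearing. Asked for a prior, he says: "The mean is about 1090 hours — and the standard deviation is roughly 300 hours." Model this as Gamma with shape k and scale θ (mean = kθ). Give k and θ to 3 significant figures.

For Gamma(k, scale θ): mean = kθ, variance = kθ², so CV = 1/√k.
CV = SD/mean = 300/1090 = 0.2752, hence k = 1/CV² = 13.2.
Then θ = mean/k = 1090/13.2 = 82.6.

k ≈ 13.2, θ ≈ 82.6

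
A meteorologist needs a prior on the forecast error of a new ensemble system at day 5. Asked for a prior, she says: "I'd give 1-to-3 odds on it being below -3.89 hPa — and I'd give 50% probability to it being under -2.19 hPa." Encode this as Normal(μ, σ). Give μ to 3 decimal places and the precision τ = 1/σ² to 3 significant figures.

For Normal(μ,σ), the p-quantile is μ + z_p·σ. Here z_{0.25} = -0.6745, z_{0.5} = 0.
So -3.89 = μ − 0.6745σ and -2.19 = μ + 0σ.
Subtracting: σ = (-2.19 − -3.89)/(0 − (-0.6745)) = 2.520.
Then μ = -3.89 − (-0.6745)·2.520 = -2.190.
Precision τ = 1/σ² = 1/2.52² = 0.157.

μ = -2.190, τ = 0.157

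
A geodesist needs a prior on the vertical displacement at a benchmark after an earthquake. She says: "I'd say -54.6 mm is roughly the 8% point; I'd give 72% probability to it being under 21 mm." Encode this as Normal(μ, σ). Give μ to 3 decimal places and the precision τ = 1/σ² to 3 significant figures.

The p-quantile of Normal(μ,σ) is μ + z_p·σ, with z_{0.08} = -1.405 and z_{0.72} = 0.5828.
Eliminate σ: μ = (z₂·x₁ − z₁·x₂)/(z₂ − z₁) = (0.5828·-54.6 − (-1.405)·21)/1.988 = -1.165.
Then σ = (x₂ − x₁)/(z₂ − z₁) = (21 − -54.6)/1.988 = 38.030.
Precision τ = 1/σ² = 1/38.03² = 0.000691.

μ = -1.165, τ = 0.000691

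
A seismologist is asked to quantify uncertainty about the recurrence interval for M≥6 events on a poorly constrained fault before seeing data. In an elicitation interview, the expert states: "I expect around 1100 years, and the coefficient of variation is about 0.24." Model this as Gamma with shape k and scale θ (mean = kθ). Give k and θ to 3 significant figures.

k ≈ 17.4, θ ≈ 63.4

For Gamma(k, scale θ): mean = kθ, variance = kθ², so CV = 1/√k.
CV = 0.24, hence k = 1/CV² = 17.4.
Then θ = mean/k = 1100/17.4 = 63.4.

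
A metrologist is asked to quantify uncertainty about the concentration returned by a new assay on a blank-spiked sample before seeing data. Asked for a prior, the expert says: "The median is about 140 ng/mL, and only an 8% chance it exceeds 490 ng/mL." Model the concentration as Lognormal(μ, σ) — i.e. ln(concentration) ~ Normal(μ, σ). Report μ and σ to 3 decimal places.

μ ≈ 4.942, σ ≈ 0.892

If T ~ Lognormal(μ,σ) then ln T ~ Normal(μ,σ), so the p-quantile of ln T is μ + z_p·σ.
ln(140) = 4.942 and ln(490) = 6.194; z_{0.5} = 0, z_{0.92} = 1.405.
σ = (6.194 − 4.942)/(1.405 − (0)) = 0.892.
μ = 4.942 − (0)·0.892 = 4.942.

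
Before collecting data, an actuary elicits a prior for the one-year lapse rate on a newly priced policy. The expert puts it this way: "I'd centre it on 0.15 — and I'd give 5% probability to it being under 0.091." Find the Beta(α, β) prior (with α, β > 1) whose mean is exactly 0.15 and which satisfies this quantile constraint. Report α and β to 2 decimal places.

α ≈ 12.44, β ≈ 70.47

With mean 0.15 fixed, write α = 0.15s, β = 0.85s where s = α+β.
Need P(θ < 0.091) = 0.05 under Beta(0.15s, 0.85s). Normal approximation: (q−m)/√(m(1−m)/s) ≈ z_{0.05} = -1.64, so s ≈ 0.15·0.85·(-1.64)²/(0.091−0.15)² = 99.1.
At s = 99.1: P(θ<0.091) ≈ 0.035. Adjusting to match 0.05 gives s ≈ 82.91.
So α = 0.15·82.91 ≈ 12.44, β = 0.85·82.91 ≈ 70.47.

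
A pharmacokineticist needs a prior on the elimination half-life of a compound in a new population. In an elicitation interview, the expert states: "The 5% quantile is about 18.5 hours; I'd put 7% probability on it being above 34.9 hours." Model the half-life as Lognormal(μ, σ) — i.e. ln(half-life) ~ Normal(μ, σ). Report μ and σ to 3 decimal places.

If T ~ Lognormal(μ,σ) then ln T ~ Normal(μ,σ), so the p-quantile of ln T is μ + z_p·σ.
ln(18.5) = 2.918 and ln(34.9) = 3.552; z_{0.05} = -1.645, z_{0.93} = 1.476.
σ = (3.552 − 2.918)/(1.476 − (-1.645)) = 0.203.
μ = 2.918 − (-1.645)·0.203 = 3.252.

μ ≈ 3.252, σ ≈ 0.203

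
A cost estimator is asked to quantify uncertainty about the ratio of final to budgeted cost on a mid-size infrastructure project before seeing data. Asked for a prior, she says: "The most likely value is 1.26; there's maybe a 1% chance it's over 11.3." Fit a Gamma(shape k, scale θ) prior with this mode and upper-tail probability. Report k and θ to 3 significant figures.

Gamma(k,θ) with k>1 has mode (k−1)θ, so θ = 1.26/(k−1).
Need P(X < 11.3) = 0.99 with θ tied to k this way. Start at k = 2, θ = 1.26: P(X<11.3) ≈ 0.999.
Too high — lower k to spread out. Iterating converges to k ≈ 1.67.
Then θ = 1.26/(1.67−1) ≈ 1.88.

k ≈ 1.67, θ ≈ 1.88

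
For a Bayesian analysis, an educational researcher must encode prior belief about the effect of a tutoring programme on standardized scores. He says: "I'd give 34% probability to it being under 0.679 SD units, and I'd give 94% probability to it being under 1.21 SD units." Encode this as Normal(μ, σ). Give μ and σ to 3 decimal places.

μ = 0.790, σ = 0.270

For Normal(μ,σ), the p-quantile is μ + z_p·σ. Here z_{0.34} = -0.4125, z_{0.94} = 1.555.
So 0.679 = μ − 0.4125σ and 1.21 = μ + 1.555σ.
Subtracting: σ = (1.21 − 0.679)/(1.555 − (-0.4125)) = 0.270.
Then μ = 0.679 − (-0.4125)·0.270 = 0.790.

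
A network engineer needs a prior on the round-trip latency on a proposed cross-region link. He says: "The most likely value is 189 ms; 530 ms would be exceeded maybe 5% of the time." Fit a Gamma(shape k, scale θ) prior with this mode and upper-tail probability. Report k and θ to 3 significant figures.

k ≈ 3.52, θ ≈ 75.1

Gamma(k,θ) with k>1 has mode (k−1)θ, so θ = 189/(k−1).
Need P(X < 530) = 0.95 with θ tied to k this way. Start at k = 2, θ = 189: P(X<530) ≈ 0.770.
Too low — raise k to concentrate. Iterating converges to k ≈ 3.52.
Then θ = 189/(3.52−1) ≈ 75.1.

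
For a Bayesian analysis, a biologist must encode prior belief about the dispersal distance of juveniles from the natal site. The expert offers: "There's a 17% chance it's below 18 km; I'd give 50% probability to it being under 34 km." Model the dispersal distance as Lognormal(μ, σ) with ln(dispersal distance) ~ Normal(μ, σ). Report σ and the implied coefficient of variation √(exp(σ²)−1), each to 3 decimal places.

If T ~ Lognormal(μ,σ) then ln T ~ Normal(μ,σ), so the p-quantile of ln T is μ + z_p·σ.
ln(18) = 2.89 and ln(34) = 3.526; z_{0.17} = -0.9542, z_{0.5} = 0.
σ = (3.526 − 2.89)/(0 − (-0.9542)) = 0.667.
μ = 2.89 − (-0.9542)·0.667 = 3.526.
CV = √(exp(σ²)−1) = √(exp(0.4443)−1) = 0.748.

σ ≈ 0.667, CV ≈ 0.748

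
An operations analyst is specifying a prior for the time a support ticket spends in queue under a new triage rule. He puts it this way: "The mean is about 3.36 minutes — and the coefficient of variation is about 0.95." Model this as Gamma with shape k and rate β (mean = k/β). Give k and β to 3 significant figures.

k ≈ 1.11, β ≈ 0.33

For Gamma(k, rate β): mean = k/β, variance = k/β², so CV = 1/√k.
CV = 0.95, hence k = 1/CV² = 1.11.
Then β = k/mean = 1.11/3.36 = 0.33.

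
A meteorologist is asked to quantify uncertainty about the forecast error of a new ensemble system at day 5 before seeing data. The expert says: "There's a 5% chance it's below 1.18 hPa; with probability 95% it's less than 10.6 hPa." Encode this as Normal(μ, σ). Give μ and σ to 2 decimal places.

For Normal(μ,σ), the p-quantile is μ + z_p·σ. Here z_{0.05} = -1.645, z_{0.95} = 1.645.
So 1.18 = μ − 1.645σ and 10.6 = μ + 1.645σ.
Subtracting: σ = (10.6 − 1.18)/(1.645 − (-1.645)) = 2.86.
Then μ = 1.18 − (-1.645)·2.86 = 5.89.

μ = 5.89, σ = 2.86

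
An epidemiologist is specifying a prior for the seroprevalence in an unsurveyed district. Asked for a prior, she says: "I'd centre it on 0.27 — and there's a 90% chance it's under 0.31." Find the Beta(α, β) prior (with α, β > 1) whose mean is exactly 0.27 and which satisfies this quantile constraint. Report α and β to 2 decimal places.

α ≈ 55.79, β ≈ 150.83

With mean 0.27 fixed, write α = 0.27s, β = 0.73s where s = α+β.
Need P(θ < 0.31) = 0.9 under Beta(0.27s, 0.73s). Normal approximation: (q−m)/√(m(1−m)/s) ≈ z_{0.9} = 1.28, so s ≈ 0.27·0.73·(1.28)²/(0.31−0.27)² = 202.3.
At s = 202.3: P(θ<0.31) ≈ 0.898. Adjusting to match 0.9 gives s ≈ 206.62.
So α = 0.27·206.62 ≈ 55.79, β = 0.73·206.62 ≈ 150.83.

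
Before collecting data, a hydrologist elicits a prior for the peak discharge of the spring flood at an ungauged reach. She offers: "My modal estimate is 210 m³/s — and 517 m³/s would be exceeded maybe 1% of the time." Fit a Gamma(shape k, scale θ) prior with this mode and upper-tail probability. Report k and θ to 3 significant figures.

k ≈ 6.8, θ ≈ 36.2

Gamma(k,θ) with k>1 has mode (k−1)θ, so θ = 210/(k−1).
Need P(X < 517) = 0.99 with θ tied to k this way. Start at k = 2, θ = 210: P(X<517) ≈ 0.705.
Too low — raise k to concentrate. Iterating converges to k ≈ 6.8.
Then θ = 210/(6.8−1) ≈ 36.2.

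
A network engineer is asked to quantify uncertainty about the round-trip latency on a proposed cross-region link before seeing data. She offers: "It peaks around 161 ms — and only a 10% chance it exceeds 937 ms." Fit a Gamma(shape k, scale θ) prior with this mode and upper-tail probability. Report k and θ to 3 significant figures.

Gamma(k,θ) with k>1 has mode (k−1)θ, so θ = 161/(k−1).
Need P(X < 937) = 0.9 with θ tied to k this way. Start at k = 2, θ = 161: P(X<937) ≈ 0.980.
Too high — lower k to spread out. Iterating converges to k ≈ 1.55.
Then θ = 161/(1.55−1) ≈ 292.

k ≈ 1.55, θ ≈ 292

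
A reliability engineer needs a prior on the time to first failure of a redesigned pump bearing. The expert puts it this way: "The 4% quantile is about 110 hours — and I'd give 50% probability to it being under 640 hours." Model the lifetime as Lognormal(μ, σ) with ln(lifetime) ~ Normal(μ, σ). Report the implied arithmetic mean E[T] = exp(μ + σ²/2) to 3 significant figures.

If T ~ Lognormal(μ,σ) then ln T ~ Normal(μ,σ), so the p-quantile of ln T is μ + z_p·σ.
ln(110) = 4.7 and ln(640) = 6.461; z_{0.04} = -1.751, z_{0.5} = 0.
σ = (6.461 − 4.7)/(0 − (-1.751)) = 1.006.
μ = 4.7 − (-1.751)·1.006 = 6.461.
E[T] = exp(μ + σ²/2) = exp(6.461 + 0.5059) = 1060 hours.

E[T] ≈ 1060 hours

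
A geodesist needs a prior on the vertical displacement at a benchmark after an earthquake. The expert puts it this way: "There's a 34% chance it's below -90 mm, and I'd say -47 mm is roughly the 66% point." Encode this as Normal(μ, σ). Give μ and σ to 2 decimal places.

μ = -68.50, σ = 52.13

The p-quantile of Normal(μ,σ) is μ + z_p·σ, with z_{0.34} = -0.4125 and z_{0.66} = 0.4125.
Eliminate σ: μ = (z₂·x₁ − z₁·x₂)/(z₂ − z₁) = (0.4125·-90 − (-0.4125)·-47)/0.8249 = -68.50.
Then σ = (x₂ − x₁)/(z₂ − z₁) = (-47 − -90)/0.8249 = 52.13.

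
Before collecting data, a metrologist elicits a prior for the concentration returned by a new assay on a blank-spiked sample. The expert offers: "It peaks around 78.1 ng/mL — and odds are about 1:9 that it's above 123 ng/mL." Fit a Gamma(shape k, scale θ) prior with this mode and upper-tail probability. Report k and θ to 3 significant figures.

k ≈ 10.1, θ ≈ 8.6

Gamma(k,θ) with k>1 has mode (k−1)θ, so θ = 78.1/(k−1).
Need P(X < 123) = 0.9 with θ tied to k this way. Start at k = 2, θ = 78.1: P(X<123) ≈ 0.467.
Too low — raise k to concentrate. Iterating converges to k ≈ 10.1.
Then θ = 78.1/(10.1−1) ≈ 8.6.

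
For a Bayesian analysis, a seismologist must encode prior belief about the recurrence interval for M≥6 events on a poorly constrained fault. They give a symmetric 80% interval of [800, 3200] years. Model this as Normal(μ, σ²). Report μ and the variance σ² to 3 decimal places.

μ = 2000.000, σ² = 876779.367

A symmetric 80% interval runs μ ± z·σ with z = 1.282.
Half-width = 1200, so σ = 1200/1.282 = 936.3650 and σ² = 876779.367.
μ is the interval midpoint, 2000.000.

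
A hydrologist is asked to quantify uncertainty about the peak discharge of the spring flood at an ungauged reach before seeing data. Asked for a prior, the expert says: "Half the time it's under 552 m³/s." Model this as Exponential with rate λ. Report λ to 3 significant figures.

Exponential median = ln 2 / λ, so λ = ln 2 / 552.0 = 0.00126.

λ ≈ 0.00126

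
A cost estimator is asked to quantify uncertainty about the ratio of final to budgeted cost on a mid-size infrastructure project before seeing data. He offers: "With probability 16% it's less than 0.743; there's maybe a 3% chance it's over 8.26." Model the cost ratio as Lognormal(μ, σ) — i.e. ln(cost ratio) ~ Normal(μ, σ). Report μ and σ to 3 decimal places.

If T ~ Lognormal(μ,σ) then ln T ~ Normal(μ,σ), so the p-quantile of ln T is μ + z_p·σ.
ln(0.743) = -0.2971 and ln(8.26) = 2.111; z_{0.16} = -0.9945, z_{0.97} = 1.881.
σ = (2.111 − -0.2971)/(1.881 − (-0.9945)) = 0.838.
μ = -0.2971 − (-0.9945)·0.838 = 0.536.

μ ≈ 0.536, σ ≈ 0.838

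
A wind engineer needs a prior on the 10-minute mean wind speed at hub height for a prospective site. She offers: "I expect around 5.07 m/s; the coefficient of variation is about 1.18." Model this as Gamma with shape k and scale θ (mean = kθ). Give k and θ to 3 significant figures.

For Gamma(k, scale θ): mean = kθ, variance = kθ², so CV = 1/√k.
CV = 1.18, hence k = 1/CV² = 0.718.
Then θ = mean/k = 5.07/0.718 = 7.06.

k ≈ 0.718, θ ≈ 7.06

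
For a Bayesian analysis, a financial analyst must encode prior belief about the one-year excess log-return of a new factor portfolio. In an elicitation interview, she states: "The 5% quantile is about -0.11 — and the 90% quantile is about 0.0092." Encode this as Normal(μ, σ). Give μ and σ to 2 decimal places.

μ = -0.04, σ = 0.04

For Normal(μ,σ), the p-quantile is μ + z_p·σ. Here z_{0.05} = -1.645, z_{0.9} = 1.282.
So -0.11 = μ − 1.645σ and 0.0092 = μ + 1.282σ.
Subtracting: σ = (0.0092 − -0.11)/(1.282 − (-1.645)) = 0.04.
Then μ = -0.11 − (-1.645)·0.04 = -0.04.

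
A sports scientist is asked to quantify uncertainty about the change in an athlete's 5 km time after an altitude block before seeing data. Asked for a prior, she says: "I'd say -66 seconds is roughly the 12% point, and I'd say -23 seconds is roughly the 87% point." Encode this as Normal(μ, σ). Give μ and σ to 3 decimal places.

For Normal(μ,σ), the p-quantile is μ + z_p·σ. Here z_{0.12} = -1.175, z_{0.87} = 1.126.
So -66 = μ − 1.175σ and -23 = μ + 1.126σ.
Subtracting: σ = (-23 − -66)/(1.126 − (-1.175)) = 18.684.
Then μ = -66 − (-1.175)·18.684 = -44.046.

μ = -44.046, σ = 18.684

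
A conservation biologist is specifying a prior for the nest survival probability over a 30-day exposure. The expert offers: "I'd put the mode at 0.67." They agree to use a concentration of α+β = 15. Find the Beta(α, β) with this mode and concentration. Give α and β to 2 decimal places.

α = 9.71, β = 5.29

For α,β > 1 the Beta mode is (α−1)/(α+β−2). With α+β = 15, the mode is (α−1)/13.
Set (α−1)/13 = 0.67 → α = 1 + 0.67·13 = 9.71.
β = 15 − α = 5.29.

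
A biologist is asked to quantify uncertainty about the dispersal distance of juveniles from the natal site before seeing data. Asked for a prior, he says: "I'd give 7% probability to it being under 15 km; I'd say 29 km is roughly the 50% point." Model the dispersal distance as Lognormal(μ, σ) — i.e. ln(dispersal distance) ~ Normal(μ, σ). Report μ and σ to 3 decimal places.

μ ≈ 3.367, σ ≈ 0.447

If T ~ Lognormal(μ,σ) then ln T ~ Normal(μ,σ), so the p-quantile of ln T is μ + z_p·σ.
ln(15) = 2.708 and ln(29) = 3.367; z_{0.07} = -1.476, z_{0.5} = 0.
σ = (3.367 − 2.708)/(0 − (-1.476)) = 0.447.
μ = 2.708 − (-1.476)·0.447 = 3.367.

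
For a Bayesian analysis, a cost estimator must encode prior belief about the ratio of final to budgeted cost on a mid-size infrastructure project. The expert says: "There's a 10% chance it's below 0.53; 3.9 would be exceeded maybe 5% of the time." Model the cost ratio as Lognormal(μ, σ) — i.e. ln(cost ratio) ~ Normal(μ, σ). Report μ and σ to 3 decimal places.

If T ~ Lognormal(μ,σ) then ln T ~ Normal(μ,σ), so the p-quantile of ln T is μ + z_p·σ.
ln(0.53) = -0.6349 and ln(3.9) = 1.361; z_{0.1} = -1.282, z_{0.95} = 1.645.
σ = (1.361 − -0.6349)/(1.645 − (-1.282)) = 0.682.
μ = -0.6349 − (-1.282)·0.682 = 0.239.

μ ≈ 0.239, σ ≈ 0.682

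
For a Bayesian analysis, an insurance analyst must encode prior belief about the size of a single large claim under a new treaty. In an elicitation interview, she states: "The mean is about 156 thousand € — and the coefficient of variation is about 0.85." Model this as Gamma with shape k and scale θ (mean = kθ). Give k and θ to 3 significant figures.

k ≈ 1.38, θ ≈ 113

For Gamma(k, scale θ): mean = kθ, variance = kθ², so CV = 1/√k.
CV = 0.85, hence k = 1/CV² = 1.38.
Then θ = mean/k = 156/1.38 = 113.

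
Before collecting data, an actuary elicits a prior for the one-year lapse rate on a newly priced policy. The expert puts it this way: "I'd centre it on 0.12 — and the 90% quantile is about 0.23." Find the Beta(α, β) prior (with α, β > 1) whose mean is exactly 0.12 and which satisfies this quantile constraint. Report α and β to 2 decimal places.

α ≈ 1.87, β ≈ 13.74

With mean 0.12 fixed, write α = 0.12s, β = 0.88s where s = α+β.
Need P(θ < 0.23) = 0.9 under Beta(0.12s, 0.88s). Normal approximation: (q−m)/√(m(1−m)/s) ≈ z_{0.9} = 1.28, so s ≈ 0.12·0.88·(1.28)²/(0.23−0.12)² = 14.3.
At s = 14.3: P(θ<0.23) ≈ 0.893. Adjusting to match 0.9 gives s ≈ 15.61.
So α = 0.12·15.61 ≈ 1.87, β = 0.88·15.61 ≈ 13.74.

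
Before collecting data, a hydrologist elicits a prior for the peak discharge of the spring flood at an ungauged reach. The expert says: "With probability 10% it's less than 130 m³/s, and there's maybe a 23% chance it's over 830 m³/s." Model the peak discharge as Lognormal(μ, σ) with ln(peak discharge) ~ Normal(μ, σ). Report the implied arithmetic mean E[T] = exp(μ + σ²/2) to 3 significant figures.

E[T] ≈ 642 m³/s

If T ~ Lognormal(μ,σ) then ln T ~ Normal(μ,σ), so the p-quantile of ln T is μ + z_p·σ.
ln(130) = 4.868 and ln(830) = 6.721; z_{0.1} = -1.282, z_{0.77} = 0.7388.
σ = (6.721 − 4.868)/(0.7388 − (-1.282)) = 0.918.
μ = 4.868 − (-1.282)·0.918 = 6.043.
E[T] = exp(μ + σ²/2) = exp(6.043 + 0.4210) = 642 m³/s.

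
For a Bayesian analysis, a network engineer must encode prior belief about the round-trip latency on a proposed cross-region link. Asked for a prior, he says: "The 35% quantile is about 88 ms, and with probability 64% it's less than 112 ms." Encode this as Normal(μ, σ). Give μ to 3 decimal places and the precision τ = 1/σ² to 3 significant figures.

μ = 100.433, τ = 0.00096

The p-quantile of Normal(μ,σ) is μ + z_p·σ, with z_{0.35} = -0.3853 and z_{0.64} = 0.3585.
Eliminate σ: μ = (z₂·x₁ − z₁·x₂)/(z₂ − z₁) = (0.3585·88 − (-0.3853)·112)/0.7438 = 100.433.
Then σ = (x₂ − x₁)/(z₂ − z₁) = (112 − 88)/0.7438 = 32.268.
Precision τ = 1/σ² = 1/32.27² = 0.00096.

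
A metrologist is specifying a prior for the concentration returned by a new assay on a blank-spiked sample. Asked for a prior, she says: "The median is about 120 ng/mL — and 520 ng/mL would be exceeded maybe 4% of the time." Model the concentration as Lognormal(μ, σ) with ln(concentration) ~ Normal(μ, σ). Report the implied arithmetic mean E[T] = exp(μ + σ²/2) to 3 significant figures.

If T ~ Lognormal(μ,σ) then ln T ~ Normal(μ,σ), so the p-quantile of ln T is μ + z_p·σ.
ln(120) = 4.787 and ln(520) = 6.254; z_{0.5} = 0, z_{0.96} = 1.751.
σ = (6.254 − 4.787)/(1.751 − (0)) = 0.838.
μ = 4.787 − (0)·0.838 = 4.787.
E[T] = exp(μ + σ²/2) = exp(4.787 + 0.3508) = 170 ng/mL.

E[T] ≈ 170 ng/mL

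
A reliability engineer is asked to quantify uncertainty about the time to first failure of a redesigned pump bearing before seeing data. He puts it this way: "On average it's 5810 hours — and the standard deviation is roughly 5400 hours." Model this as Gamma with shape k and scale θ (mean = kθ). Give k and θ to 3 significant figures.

k ≈ 1.16, θ ≈ 5020

For Gamma(k, scale θ): mean = kθ, variance = kθ², so CV = 1/√k.
CV = SD/mean = 5400/5810 = 0.9294, hence k = 1/CV² = 1.16.
Then θ = mean/k = 5810/1.16 = 5020.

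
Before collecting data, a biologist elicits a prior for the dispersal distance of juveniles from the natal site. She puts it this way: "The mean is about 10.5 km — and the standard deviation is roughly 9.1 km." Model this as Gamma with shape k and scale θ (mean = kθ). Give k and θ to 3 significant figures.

For Gamma(k, scale θ): mean = kθ, variance = kθ², so CV = 1/√k.
CV = SD/mean = 9.1/10.5 = 0.8667, hence k = 1/CV² = 1.33.
Then θ = mean/k = 10.5/1.33 = 7.89.

k ≈ 1.33, θ ≈ 7.89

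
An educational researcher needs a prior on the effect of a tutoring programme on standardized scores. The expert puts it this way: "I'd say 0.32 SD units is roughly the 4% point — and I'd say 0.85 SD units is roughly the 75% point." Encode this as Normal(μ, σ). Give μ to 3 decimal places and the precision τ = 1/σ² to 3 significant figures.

The p-quantile of Normal(μ,σ) is μ + z_p·σ, with z_{0.04} = -1.751 and z_{0.75} = 0.6745.
Eliminate σ: μ = (z₂·x₁ − z₁·x₂)/(z₂ − z₁) = (0.6745·0.32 − (-1.751)·0.85)/2.425 = 0.703.
Then σ = (x₂ − x₁)/(z₂ − z₁) = (0.85 − 0.32)/2.425 = 0.219.
Precision τ = 1/σ² = 1/0.2185² = 20.9.

μ = 0.703, τ = 20.9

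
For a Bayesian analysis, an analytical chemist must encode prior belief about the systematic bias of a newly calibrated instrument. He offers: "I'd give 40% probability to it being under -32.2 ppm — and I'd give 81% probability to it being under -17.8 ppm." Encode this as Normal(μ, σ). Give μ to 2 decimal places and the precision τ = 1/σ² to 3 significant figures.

μ = -28.98, τ = 0.00617

For Normal(μ,σ), the p-quantile is μ + z_p·σ. Here z_{0.4} = -0.2533, z_{0.81} = 0.8779.
So -32.2 = μ − 0.2533σ and -17.8 = μ + 0.8779σ.
Subtracting: σ = (-17.8 − -32.2)/(0.8779 − (-0.2533)) = 12.73.
Then μ = -32.2 − (-0.2533)·12.73 = -28.98.
Precision τ = 1/σ² = 1/12.73² = 0.00617.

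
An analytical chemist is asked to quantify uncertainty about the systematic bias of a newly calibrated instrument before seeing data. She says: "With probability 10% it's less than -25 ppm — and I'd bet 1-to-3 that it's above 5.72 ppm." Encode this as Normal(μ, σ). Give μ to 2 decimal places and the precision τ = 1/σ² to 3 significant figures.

The p-quantile of Normal(μ,σ) is μ + z_p·σ, with z_{0.1} = -1.282 and z_{0.75} = 0.6745.
Eliminate σ: μ = (z₂·x₁ − z₁·x₂)/(z₂ − z₁) = (0.6745·-25 − (-1.282)·5.72)/1.956 = -4.87.
Then σ = (x₂ − x₁)/(z₂ − z₁) = (5.72 − -25)/1.956 = 15.71.
Precision τ = 1/σ² = 1/15.71² = 0.00405.

μ = -4.87, τ = 0.00405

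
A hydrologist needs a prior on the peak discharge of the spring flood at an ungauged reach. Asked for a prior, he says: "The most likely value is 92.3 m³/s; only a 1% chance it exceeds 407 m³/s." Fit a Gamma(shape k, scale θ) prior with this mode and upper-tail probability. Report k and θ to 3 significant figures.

Gamma(k,θ) with k>1 has mode (k−1)θ, so θ = 92.3/(k−1).
Need P(X < 407) = 0.99 with θ tied to k this way. Start at k = 2, θ = 92.3: P(X<407) ≈ 0.934.
Too low — raise k to concentrate. Iterating converges to k ≈ 2.85.
Then θ = 92.3/(2.85−1) ≈ 50.

k ≈ 2.85, θ ≈ 50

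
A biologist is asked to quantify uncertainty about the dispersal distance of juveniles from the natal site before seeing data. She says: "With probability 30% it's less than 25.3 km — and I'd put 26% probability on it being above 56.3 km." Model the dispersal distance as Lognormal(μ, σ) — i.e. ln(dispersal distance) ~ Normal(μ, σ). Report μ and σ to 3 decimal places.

If T ~ Lognormal(μ,σ) then ln T ~ Normal(μ,σ), so the p-quantile of ln T is μ + z_p·σ.
ln(25.3) = 3.231 and ln(56.3) = 4.031; z_{0.3} = -0.5244, z_{0.74} = 0.6433.
σ = (4.031 − 3.231)/(0.6433 − (-0.5244)) = 0.685.
μ = 3.231 − (-0.5244)·0.685 = 3.590.

μ ≈ 3.590, σ ≈ 0.685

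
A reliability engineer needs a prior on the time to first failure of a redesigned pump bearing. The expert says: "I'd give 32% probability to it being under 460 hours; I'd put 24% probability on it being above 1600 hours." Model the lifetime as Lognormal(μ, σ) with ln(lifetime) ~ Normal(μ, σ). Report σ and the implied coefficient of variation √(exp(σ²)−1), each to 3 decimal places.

If T ~ Lognormal(μ,σ) then ln T ~ Normal(μ,σ), so the p-quantile of ln T is μ + z_p·σ.
ln(460) = 6.131 and ln(1600) = 7.378; z_{0.32} = -0.4677, z_{0.76} = 0.7063.
σ = (7.378 − 6.131)/(0.7063 − (-0.4677)) = 1.062.
μ = 6.131 − (-0.4677)·1.062 = 6.628.
CV = √(exp(σ²)−1) = √(exp(1.1274)−1) = 1.445.

σ ≈ 1.062, CV ≈ 1.445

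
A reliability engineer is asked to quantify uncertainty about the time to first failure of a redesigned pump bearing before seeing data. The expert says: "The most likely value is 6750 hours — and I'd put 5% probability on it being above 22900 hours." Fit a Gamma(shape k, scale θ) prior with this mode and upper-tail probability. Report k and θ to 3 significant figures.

k ≈ 2.74, θ ≈ 3880

Gamma(k,θ) with k>1 has mode (k−1)θ, so θ = 6750/(k−1).
Need P(X < 22900) = 0.95 with θ tied to k this way. Start at k = 2, θ = 6750: P(X<22900) ≈ 0.852.
Too low — raise k to concentrate. Iterating converges to k ≈ 2.74.
Then θ = 6750/(2.74−1) ≈ 3880.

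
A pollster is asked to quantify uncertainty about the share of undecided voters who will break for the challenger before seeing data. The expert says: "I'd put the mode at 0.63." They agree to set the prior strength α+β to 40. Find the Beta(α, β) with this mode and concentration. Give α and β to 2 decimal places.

For α,β > 1 the Beta mode is (α−1)/(α+β−2). With α+β = 40, the mode is (α−1)/38.
Set (α−1)/38 = 0.63 → α = 1 + 0.63·38 = 24.94.
β = 40 − α = 15.06.

α = 24.94, β = 15.06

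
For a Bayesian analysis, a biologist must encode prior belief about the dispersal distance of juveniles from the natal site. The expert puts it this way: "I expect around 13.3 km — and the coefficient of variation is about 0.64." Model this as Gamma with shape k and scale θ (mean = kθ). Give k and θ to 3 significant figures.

k ≈ 2.44, θ ≈ 5.45

For Gamma(k, scale θ): mean = kθ, variance = kθ², so CV = 1/√k.
CV = 0.64, hence k = 1/CV² = 2.44.
Then θ = mean/k = 13.3/2.44 = 5.45.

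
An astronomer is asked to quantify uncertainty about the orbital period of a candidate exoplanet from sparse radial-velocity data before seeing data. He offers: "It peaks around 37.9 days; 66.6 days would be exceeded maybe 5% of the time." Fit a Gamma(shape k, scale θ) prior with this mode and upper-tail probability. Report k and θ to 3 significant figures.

k ≈ 9.78, θ ≈ 4.32

Gamma(k,θ) with k>1 has mode (k−1)θ, so θ = 37.9/(k−1).
Need P(X < 66.6) = 0.95 with θ tied to k this way. Start at k = 2, θ = 37.9: P(X<66.6) ≈ 0.524.
Too low — raise k to concentrate. Iterating converges to k ≈ 9.78.
Then θ = 37.9/(9.78−1) ≈ 4.32.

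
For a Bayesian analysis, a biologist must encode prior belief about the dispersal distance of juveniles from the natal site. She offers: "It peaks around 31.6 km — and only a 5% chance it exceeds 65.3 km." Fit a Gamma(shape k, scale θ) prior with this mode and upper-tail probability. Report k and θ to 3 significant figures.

k ≈ 6.25, θ ≈ 6.02

Gamma(k,θ) with k>1 has mode (k−1)θ, so θ = 31.6/(k−1).
Need P(X < 65.3) = 0.95 with θ tied to k this way. Start at k = 2, θ = 31.6: P(X<65.3) ≈ 0.612.
Too low — raise k to concentrate. Iterating converges to k ≈ 6.25.
Then θ = 31.6/(6.25−1) ≈ 6.02.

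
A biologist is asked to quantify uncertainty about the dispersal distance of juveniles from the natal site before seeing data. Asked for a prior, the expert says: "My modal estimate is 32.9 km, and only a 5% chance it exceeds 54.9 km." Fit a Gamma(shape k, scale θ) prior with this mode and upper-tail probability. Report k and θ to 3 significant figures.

Gamma(k,θ) with k>1 has mode (k−1)θ, so θ = 32.9/(k−1).
Need P(X < 54.9) = 0.95 with θ tied to k this way. Start at k = 2, θ = 32.9: P(X<54.9) ≈ 0.497.
Too low — raise k to concentrate. Iterating converges to k ≈ 11.7.
Then θ = 32.9/(11.7−1) ≈ 3.09.

k ≈ 11.7, θ ≈ 3.09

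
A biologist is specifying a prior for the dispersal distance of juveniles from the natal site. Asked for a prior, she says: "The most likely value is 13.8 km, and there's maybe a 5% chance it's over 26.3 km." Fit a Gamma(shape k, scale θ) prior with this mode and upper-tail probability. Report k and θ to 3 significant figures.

Gamma(k,θ) with k>1 has mode (k−1)θ, so θ = 13.8/(k−1).
Need P(X < 26.3) = 0.95 with θ tied to k this way. Start at k = 2, θ = 13.8: P(X<26.3) ≈ 0.568.
Too low — raise k to concentrate. Iterating converges to k ≈ 7.68.
Then θ = 13.8/(7.68−1) ≈ 2.06.

k ≈ 7.68, θ ≈ 2.06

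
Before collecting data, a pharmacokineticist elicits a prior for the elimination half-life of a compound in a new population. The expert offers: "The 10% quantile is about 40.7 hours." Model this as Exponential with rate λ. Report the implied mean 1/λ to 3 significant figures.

mean ≈ 386 hours

P(T < 40.7) = 1 − e^(−λ·40.7) = 0.1, so λ = −ln(1−0.1)/40.7 = −ln(0.9)/40.7 = 0.00259.
Mean = 1/λ = 386 hours.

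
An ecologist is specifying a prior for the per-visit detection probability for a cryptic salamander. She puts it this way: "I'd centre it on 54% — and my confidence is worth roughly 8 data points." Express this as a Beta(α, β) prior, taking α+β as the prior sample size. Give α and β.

α = 4.32, β = 3.68

Under the effective-sample-size interpretation, Beta(α, β) has prior mean α/(α+β) and prior sample size α+β.
So α+β = 8 and α/(α+β) = 0.54, giving α = 0.54·8 = 4.32 and β = 8 − 4.32 = 3.68.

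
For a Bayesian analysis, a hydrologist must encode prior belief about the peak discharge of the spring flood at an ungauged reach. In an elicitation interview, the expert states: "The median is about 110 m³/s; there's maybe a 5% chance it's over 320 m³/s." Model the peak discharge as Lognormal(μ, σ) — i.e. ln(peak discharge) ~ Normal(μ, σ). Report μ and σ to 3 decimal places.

If T ~ Lognormal(μ,σ) then ln T ~ Normal(μ,σ), so the p-quantile of ln T is μ + z_p·σ.
ln(110) = 4.7 and ln(320) = 5.768; z_{0.5} = 0, z_{0.95} = 1.645.
σ = (5.768 − 4.7)/(1.645 − (0)) = 0.649.
μ = 4.7 − (0)·0.649 = 4.700.

μ ≈ 4.700, σ ≈ 0.649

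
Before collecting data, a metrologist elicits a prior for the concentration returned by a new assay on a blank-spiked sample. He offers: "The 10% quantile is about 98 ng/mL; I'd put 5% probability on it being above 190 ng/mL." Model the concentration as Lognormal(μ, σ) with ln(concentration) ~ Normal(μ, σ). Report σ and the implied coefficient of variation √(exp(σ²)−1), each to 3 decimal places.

σ ≈ 0.226, CV ≈ 0.229

If T ~ Lognormal(μ,σ) then ln T ~ Normal(μ,σ), so the p-quantile of ln T is μ + z_p·σ.
ln(98) = 4.585 and ln(190) = 5.247; z_{0.1} = -1.282, z_{0.95} = 1.645.
σ = (5.247 − 4.585)/(1.645 − (-1.282)) = 0.226.
μ = 4.585 − (-1.282)·0.226 = 4.875.
CV = √(exp(σ²)−1) = √(exp(0.0512)−1) = 0.229.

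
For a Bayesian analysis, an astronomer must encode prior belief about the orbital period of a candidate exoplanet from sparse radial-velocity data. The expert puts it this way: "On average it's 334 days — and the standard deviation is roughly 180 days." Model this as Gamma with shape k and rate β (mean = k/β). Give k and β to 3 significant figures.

k ≈ 3.44, β ≈ 0.0103

For Gamma(k, rate β): mean = k/β, variance = k/β², so CV = 1/√k.
CV = SD/mean = 180/334 = 0.5389, hence k = 1/CV² = 3.44.
Then β = k/mean = 3.44/334 = 0.0103.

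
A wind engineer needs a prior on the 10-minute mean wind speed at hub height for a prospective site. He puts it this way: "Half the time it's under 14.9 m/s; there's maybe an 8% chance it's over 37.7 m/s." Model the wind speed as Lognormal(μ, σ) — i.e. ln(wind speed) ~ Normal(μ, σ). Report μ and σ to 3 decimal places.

If T ~ Lognormal(μ,σ) then ln T ~ Normal(μ,σ), so the p-quantile of ln T is μ + z_p·σ.
ln(14.9) = 2.701 and ln(37.7) = 3.63; z_{0.5} = 0, z_{0.92} = 1.405.
σ = (3.63 − 2.701)/(1.405 − (0)) = 0.661.
μ = 2.701 − (0)·0.661 = 2.701.

μ ≈ 2.701, σ ≈ 0.661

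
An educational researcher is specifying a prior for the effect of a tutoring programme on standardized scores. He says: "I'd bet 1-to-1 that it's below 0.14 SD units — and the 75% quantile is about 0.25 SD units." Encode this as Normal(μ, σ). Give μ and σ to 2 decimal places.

For Normal(μ,σ), the p-quantile is μ + z_p·σ. Here z_{0.5} = 0, z_{0.75} = 0.6745.
So 0.14 = μ + 0σ and 0.25 = μ + 0.6745σ.
Subtracting: σ = (0.25 − 0.14)/(0.6745 − (0)) = 0.16.
Then μ = 0.14 − (0)·0.16 = 0.14.

μ = 0.14, σ = 0.16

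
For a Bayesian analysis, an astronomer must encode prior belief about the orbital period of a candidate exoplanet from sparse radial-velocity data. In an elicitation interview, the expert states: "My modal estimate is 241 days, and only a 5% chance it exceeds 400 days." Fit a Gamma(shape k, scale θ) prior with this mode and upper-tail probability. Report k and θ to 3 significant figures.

k ≈ 11.9, θ ≈ 22.1

Gamma(k,θ) with k>1 has mode (k−1)θ, so θ = 241/(k−1).
Need P(X < 400) = 0.95 with θ tied to k this way. Start at k = 2, θ = 241: P(X<400) ≈ 0.494.
Too low — raise k to concentrate. Iterating converges to k ≈ 11.9.
Then θ = 241/(11.9−1) ≈ 22.1.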